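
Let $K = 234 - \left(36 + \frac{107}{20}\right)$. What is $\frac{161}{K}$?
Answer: $\frac{3220}{3853} \approx 0.83571$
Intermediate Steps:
$K = \frac{3853}{20}$ ($K = 234 - \frac{827}{20} = \frac{3853}{20} \approx 192.65$)
$\frac{161}{K} = \frac{161}{\frac{3853}{20}} = 161 \cdot \frac{20}{3853} = \frac{3220}{3853}$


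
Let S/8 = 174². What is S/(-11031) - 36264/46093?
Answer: -3854707176/169483961 ≈ -22.744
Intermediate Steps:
S = 242208 (S = 8*174² = 8*30276 = 242208)
S/(-11031) - 36264/46093 = 242208/(-11031) - 36264/46093 = 242208*(-1/11031) - 36264*1/46093 = -80736/3677 - 36264/46093 = -3854707176/169483961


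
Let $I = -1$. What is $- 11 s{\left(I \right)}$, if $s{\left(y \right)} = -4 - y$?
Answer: $33$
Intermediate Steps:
$- 11 s{\left(I \right)} = - 11 \left(-4 - -1\right) = - 11 \left(-4 + 1\right) = \left(-11\right) \left(-3\right) = 33$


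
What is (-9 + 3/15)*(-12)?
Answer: 528/5 ≈ 105.60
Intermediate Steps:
(-9 + 3/15)*(-12) = (-9 + 3*(1/15))*(-12) = (-9 + 1/5)*(-12) = -44/5*(-12) = 528/5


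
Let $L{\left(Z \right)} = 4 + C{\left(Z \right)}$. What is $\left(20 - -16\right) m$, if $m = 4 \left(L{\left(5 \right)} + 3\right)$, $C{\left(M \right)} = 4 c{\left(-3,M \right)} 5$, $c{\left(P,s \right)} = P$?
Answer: $-7632$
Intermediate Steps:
$C{\left(M \right)} = -60$ ($C{\left(M \right)} = 4 \left(-3\right) 5 = \left(-12\right) 5 = -60$)
$L{\left(Z \right)} = -56$ ($L{\left(Z \right)} = 4 - 60 = -56$)
$m = -212$ ($m = 4 \left(-56 + 3\right) = 4 \left(-53\right) = -212$)
$\left(20 - -16\right) m = \left(20 - -16\right) \left(-212\right) = \left(20 + 16\right) \left(-212\right) = 36 \left(-212\right) = -7632$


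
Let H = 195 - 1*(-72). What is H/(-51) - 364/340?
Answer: -536/85 ≈ -6.3059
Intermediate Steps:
H = 267 (H = 195 + 72 = 267)
H/(-51) - 364/340 = 267/(-51) - 364/340 = 267*(-1/51) - 364*1/340 = -89/17 - 91/85 = -536/85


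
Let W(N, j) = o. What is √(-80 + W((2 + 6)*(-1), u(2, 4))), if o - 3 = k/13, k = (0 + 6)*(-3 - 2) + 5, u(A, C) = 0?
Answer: 3*I*√1482/13 ≈ 8.8839*I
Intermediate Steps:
k = -25 (k = 6*(-5) + 5 = -30 + 5 = -25)
o = 14/13 (o = 3 - 25/13 = 14/13 ≈ 1.0769)
W(N, j) = 14/13
√(-80 + W((2 + 6)*(-1), u(2, 4))) = √(-80 + 14/13) = √(-1026/13) = 3*I*√1482/13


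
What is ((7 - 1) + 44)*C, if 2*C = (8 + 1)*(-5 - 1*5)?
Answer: -2250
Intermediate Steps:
C = -45 (C = ((8 + 1)*(-5 - 1*5))/2 = (9*(-5 - 5))/2 = (9*(-10))/2 = (1/2)*(-90) = -45)
((7 - 1) + 44)*C = ((7 - 1) + 44)*(-45) = (6 + 44)*(-45) = 50*(-45) = -2250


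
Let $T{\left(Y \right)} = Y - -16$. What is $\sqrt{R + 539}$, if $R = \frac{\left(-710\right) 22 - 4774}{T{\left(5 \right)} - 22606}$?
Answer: $\frac{\sqrt{275394917765}}{22585} \approx 23.236$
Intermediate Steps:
$T{\left(Y \right)} = 16 + Y$ ($T{\left(Y \right)} = Y + 16 = 16 + Y$)
$R = \frac{20394}{22585}$ ($R = \frac{\left(-710\right) 22 - 4774}{\left(16 + 5\right) - 22606} = \frac{-15620 - 4774}{21 - 22606} = - \frac{20394}{-22585} = \left(-20394\right) \left(- \frac{1}{22585}\right) = \frac{20394}{22585} \approx 0.90299$)
$\sqrt{R + 539} = \sqrt{\frac{20394}{22585} + 539} = \sqrt{\frac{12193709}{22585}} = \frac{\sqrt{275394917765}}{22585}$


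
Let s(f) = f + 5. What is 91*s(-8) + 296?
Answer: 23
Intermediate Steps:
s(f) = 5 + f
91*s(-8) + 296 = 91*(5 - 8) + 296 = 91*(-3) + 296 = -273 + 296 = 23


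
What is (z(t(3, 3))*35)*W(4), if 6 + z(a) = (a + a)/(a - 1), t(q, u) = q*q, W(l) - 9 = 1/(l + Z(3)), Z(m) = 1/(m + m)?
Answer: -4851/4 ≈ -1212.8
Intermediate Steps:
Z(m) = 1/(2*m)
W(l) = 9 + 1/(⅙ + l) (W(l) = 9 + 1/(l + (½)/3) = 9 + 1/(l + (½)*(⅓)) = 9 + 1/(l + ⅙) = 9 + 1/(⅙ + l))
t(q, u) = q²
z(a) = -6 + 2*a/(-1 + a) (z(a) = -6 + (a + a)/(a - 1) = -6 + (2*a)/(-1 + a) = -6 + 2*a/(-1 + a))
(z(t(3, 3))*35)*W(4) = ((2*(3 - 2*3²)/(-1 + 3²))*35)*(3*(5 + 18*4)/(1 + 6*4)) = ((2*(3 - 2*9)/(-1 + 9))*35)*(3*(5 + 72)/(1 + 24)) = ((2*(3 - 18)/8)*35)*(3*77/25) = ((2*(⅛)*(-15))*35)*(3*(1/25)*77) = -15/4*35*(231/25) = -525/4*231/25 = -4851/4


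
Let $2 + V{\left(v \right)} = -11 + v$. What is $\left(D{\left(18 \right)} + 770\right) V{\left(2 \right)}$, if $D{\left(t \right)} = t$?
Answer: $-8668$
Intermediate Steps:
$V{\left(v \right)} = -13 + v$ ($V{\left(v \right)} = -2 + \left(-11 + v\right) = -13 + v$)
$\left(D{\left(18 \right)} + 770\right) V{\left(2 \right)} = \left(18 + 770\right) \left(-13 + 2\right) = 788 \left(-11\right) = -8668$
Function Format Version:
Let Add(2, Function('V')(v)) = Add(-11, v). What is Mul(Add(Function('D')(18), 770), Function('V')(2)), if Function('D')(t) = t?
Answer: -8668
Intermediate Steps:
Function('V')(v) = Add(-13, v) (Function('V')(v) = Add(-2, Add(-11, v)) = Add(-13, v))
Mul(Add(Function('D')(18), 770), Function('V')(2)) = Mul(Add(18, 770), Add(-13, 2)) = Mul(788, -11) = -8668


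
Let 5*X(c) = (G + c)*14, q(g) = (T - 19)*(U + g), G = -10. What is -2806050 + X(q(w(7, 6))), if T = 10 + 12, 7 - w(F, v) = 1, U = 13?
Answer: -14029592/5 ≈ -2.8059e+6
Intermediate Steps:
w(F, v) = 6 (w(F, v) = 7 - 1*1 = 7 - 1 = 6)
T = 22
q(g) = 39 + 3*g (q(g) = (22 - 19)*(13 + g) = 3*(13 + g) = 39 + 3*g)
X(c) = -28 + 14*c/5 (X(c) = ((-10 + c)*14)/5 = (-140 + 14*c)/5 = -28 + 14*c/5)
-2806050 + X(q(w(7, 6))) = -2806050 + (-28 + 14*(39 + 3*6)/5) = -2806050 + (-28 + 14*(39 + 18)/5) = -2806050 + (-28 + (14/5)*57) = -2806050 + (-28 + 798/5) = -2806050 + 658/5 = -14029592/5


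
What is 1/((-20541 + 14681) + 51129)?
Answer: 1/45269 ≈ 2.2090e-5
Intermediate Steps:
1/((-20541 + 14681) + 51129) = 1/(-5860 + 51129) = 1/45269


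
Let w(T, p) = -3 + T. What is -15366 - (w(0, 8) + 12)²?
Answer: -15447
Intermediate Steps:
-15366 - (w(0, 8) + 12)² = -15366 - ((-3 + 0) + 12)² = -15366 - (-3 + 12)² = -15366 - 1*9² = -15366 - 1*81 = -15366 - 81 = -15447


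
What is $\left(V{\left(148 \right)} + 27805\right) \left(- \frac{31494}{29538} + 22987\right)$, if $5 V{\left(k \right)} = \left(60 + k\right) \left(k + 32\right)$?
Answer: $\frac{3993747127336}{4923} \approx 8.1124 \cdot 10^{8}$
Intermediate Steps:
$V{\left(k \right)} = \frac{\left(32 + k\right) \left(60 + k\right)}{5}$ ($V{\left(k \right)} = \frac{\left(60 + k\right) \left(k + 32\right)}{5} = \frac{\left(60 + k\right) \left(32 + k\right)}{5} = \frac{\left(32 + k\right) \left(60 + k\right)}{5}$)
$\left(V{\left(148 \right)} + 27805\right) \left(- \frac{31494}{29538} + 22987\right) = \left(\left(384 + \frac{148^{2}}{5} + \frac{92}{5} \cdot 148\right) + 27805\right) \left(- \frac{31494}{29538} + 22987\right) = \left(\left(384 + \frac{1}{5} \cdot 21904 + \frac{13616}{5}\right) + 27805\right) \left(\left(-31494\right) \frac{1}{29538} + 22987\right) = \left(\left(384 + \frac{21904}{5} + \frac{13616}{5}\right) + 27805\right) \left(- \frac{5249}{4923} + 22987\right) = \left(7488 + 27805\right) \frac{113159752}{4923} = 35293 \cdot \frac{113159752}{4923} = \frac{3993747127336}{4923}$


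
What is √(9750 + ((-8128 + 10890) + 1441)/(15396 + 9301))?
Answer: √5947036439241/24697 ≈ 98.743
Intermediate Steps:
√(9750 + ((-8128 + 10890) + 1441)/(15396 + 9301)) = √(9750 + (2762 + 1441)/24697) = √(9750 + 4203*(1/24697)) = √(9750 + 4203/24697) = √(240799953/24697) = √5947036439241/24697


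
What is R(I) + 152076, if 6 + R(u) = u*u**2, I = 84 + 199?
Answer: 22817257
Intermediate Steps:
I = 283
R(u) = -6 + u**3 (R(u) = -6 + u*u**2 = -6 + u**3)
R(I) + 152076 = (-6 + 283**3) + 152076 = (-6 + 22665187) + 152076 = 22665181 + 152076 = 22817257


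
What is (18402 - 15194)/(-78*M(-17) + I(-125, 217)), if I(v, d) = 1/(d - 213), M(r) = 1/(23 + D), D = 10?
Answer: -141152/93 ≈ -1517.8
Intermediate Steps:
M(r) = 1/33 (M(r) = 1/(23 + 10) = 1/33)
I(v, d) = 1/(-213 + d)
(18402 - 15194)/(-78*M(-17) + I(-125, 217)) = (18402 - 15194)/(-78*1/33 + 1/(-213 + 217)) = 3208/(-26/11 + 1/4) = 3208/(-26/11 + ¼) = 3208/(-93/44) = 3208*(-44/93) = -141152/93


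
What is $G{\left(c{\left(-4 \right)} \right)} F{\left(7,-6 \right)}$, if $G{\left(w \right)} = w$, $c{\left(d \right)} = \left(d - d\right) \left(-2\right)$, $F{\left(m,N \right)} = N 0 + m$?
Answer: $0$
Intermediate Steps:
$F{\left(m,N \right)} = m$ ($F{\left(m,N \right)} = 0 + m = m$)
$c{\left(d \right)} = 0$ ($c{\left(d \right)} = 0 \left(-2\right) = 0$)
$G{\left(c{\left(-4 \right)} \right)} F{\left(7,-6 \right)} = 0 \cdot 7 = 0$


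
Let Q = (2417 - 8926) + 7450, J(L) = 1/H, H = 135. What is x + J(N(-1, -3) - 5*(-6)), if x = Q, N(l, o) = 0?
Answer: 127036/135 ≈ 941.01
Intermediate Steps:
J(L) = 1/135
Q = 941 (Q = -6509 + 7450 = 941)
x = 941
x + J(N(-1, -3) - 5*(-6)) = 941 + 1/135 = 127036/135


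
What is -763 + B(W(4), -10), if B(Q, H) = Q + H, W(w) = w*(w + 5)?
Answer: -737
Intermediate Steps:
W(w) = w*(5 + w)
B(Q, H) = H + Q
-763 + B(W(4), -10) = -763 + (-10 + 4*(5 + 4)) = -763 + (-10 + 4*9) = -763 + (-10 + 36) = -763 + 26 = -737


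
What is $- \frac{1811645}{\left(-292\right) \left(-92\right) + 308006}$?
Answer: $- \frac{362329}{66974} \approx -5.41$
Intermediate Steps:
$- \frac{1811645}{\left(-292\right) \left(-92\right) + 308006} = - \frac{1811645}{26864 + 308006} = - \frac{1811645}{334870} = \left(-1811645\right) \frac{1}{334870} = - \frac{362329}{66974}$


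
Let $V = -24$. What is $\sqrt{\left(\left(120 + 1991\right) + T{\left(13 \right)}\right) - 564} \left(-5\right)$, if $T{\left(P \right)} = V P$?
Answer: $- 5 \sqrt{1235} \approx -175.71$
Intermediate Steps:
$T{\left(P \right)} = - 24 P$
$\sqrt{\left(\left(120 + 1991\right) + T{\left(13 \right)}\right) - 564} \left(-5\right) = \sqrt{\left(\left(120 + 1991\right) - 312\right) - 564} \left(-5\right) = \sqrt{\left(2111 - 312\right) - 564} \left(-5\right) = \sqrt{1799 - 564} \left(-5\right) = \sqrt{1235} \left(-5\right) = - 5 \sqrt{1235}$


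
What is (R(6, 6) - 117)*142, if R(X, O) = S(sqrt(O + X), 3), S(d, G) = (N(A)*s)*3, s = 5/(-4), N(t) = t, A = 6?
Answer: -19809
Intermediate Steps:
s = -5/4 (s = 5*(-1/4) = -5/4 ≈ -1.2500)
S(d, G) = -45/2 (S(d, G) = (6*(-5/4))*3 = -15/2*3 = -45/2)
R(X, O) = -45/2
(R(6, 6) - 117)*142 = (-45/2 - 117)*142 = -279/2*142 = -19809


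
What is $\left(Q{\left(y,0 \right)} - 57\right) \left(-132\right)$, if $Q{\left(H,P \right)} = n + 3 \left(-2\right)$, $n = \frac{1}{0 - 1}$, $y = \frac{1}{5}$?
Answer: $8448$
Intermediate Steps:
$y = \frac{1}{5} \approx 0.2$
$n = -1$ ($n = \frac{1}{-1} = -1$)
$Q{\left(H,P \right)} = -7$ ($Q{\left(H,P \right)} = -1 + 3 \left(-2\right) = -1 - 6 = -7$)
$\left(Q{\left(y,0 \right)} - 57\right) \left(-132\right) = \left(-7 - 57\right) \left(-132\right) = \left(-64\right) \left(-132\right) = 8448$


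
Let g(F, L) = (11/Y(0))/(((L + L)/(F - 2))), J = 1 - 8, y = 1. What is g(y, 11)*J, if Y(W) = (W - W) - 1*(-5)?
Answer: 7/10 ≈ 0.70000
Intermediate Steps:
Y(W) = 5 (Y(W) = 0 + 5 = 5)
J = -7
g(F, L) = 11*(-2 + F)/(10*L) (g(F, L) = (11/5)/(((L + L)/(F - 2))) = (11*(1/5))/(((2*L)/(-2 + F))) = 11/(5*((2*L/(-2 + F)))) = 11*((-2 + F)/(2*L))/5 = 11*(-2 + F)/(10*L))
g(y, 11)*J = ((11/10)*(-2 + 1)/11)*(-7) = ((11/10)*(1/11)*(-1))*(-7) = -1/10*(-7) = 7/10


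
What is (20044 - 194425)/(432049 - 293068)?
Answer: -58127/46327 ≈ -1.2547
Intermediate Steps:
(20044 - 194425)/(432049 - 293068) = -174381/138981 = -174381*1/138981 = -58127/46327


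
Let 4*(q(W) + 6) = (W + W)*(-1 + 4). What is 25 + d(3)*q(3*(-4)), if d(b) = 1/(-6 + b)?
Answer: 33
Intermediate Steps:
q(W) = -6 + 3*W/2 (q(W) = -6 + ((W + W)*(-1 + 4))/4 = -6 + ((2*W)*3)/4 = -6 + (6*W)/4 = -6 + 3*W/2)
25 + d(3)*q(3*(-4)) = 25 + (-6 + 3*(3*(-4))/2)/(-6 + 3) = 25 + (-6 + (3/2)*(-12))/(-3) = 25 - (-6 - 18)/3 = 25 - 1/3*(-24) = 25 + 8 = 33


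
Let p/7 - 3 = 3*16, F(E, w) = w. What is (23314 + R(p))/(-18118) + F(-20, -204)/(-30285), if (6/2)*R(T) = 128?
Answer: -117276763/91450605 ≈ -1.2824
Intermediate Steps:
p = 357 (p = 21 + 7*(3*16) = 21 + 7*48 = 21 + 336 = 357)
R(T) = 128/3 (R(T) = (⅓)*128 = 128/3)
(23314 + R(p))/(-18118) + F(-20, -204)/(-30285) = (23314 + 128/3)/(-18118) - 204/(-30285) = (70070/3)*(-1/18118) - 204*(-1/30285) = -35035/27177 + 68/10095 = -117276763/91450605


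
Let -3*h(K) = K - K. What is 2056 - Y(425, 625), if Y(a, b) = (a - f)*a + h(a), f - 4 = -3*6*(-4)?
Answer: -146269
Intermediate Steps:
f = 76 (f = 4 - 3*6*(-4) = 4 - 18*(-4) = 4 + 72 = 76)
h(K) = 0 (h(K) = -(K - K)/3 = -⅓*0 = 0)
Y(a, b) = a*(-76 + a) (Y(a, b) = (a - 1*76)*a + 0 = (a - 76)*a + 0 = (-76 + a)*a + 0 = a*(-76 + a) + 0 = a*(-76 + a))
2056 - Y(425, 625) = 2056 - 425*(-76 + 425) = 2056 - 425*349 = 2056 - 1*148325 = 2056 - 148325 = -146269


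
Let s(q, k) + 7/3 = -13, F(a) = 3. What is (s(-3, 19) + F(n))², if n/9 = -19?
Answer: 1369/9 ≈ 152.11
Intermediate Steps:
n = -171 (n = 9*(-19) = -171)
s(q, k) = -46/3 (s(q, k) = -7/3 - 13 = -46/3)
(s(-3, 19) + F(n))² = (-46/3 + 3)² = (-37/3)² = 1369/9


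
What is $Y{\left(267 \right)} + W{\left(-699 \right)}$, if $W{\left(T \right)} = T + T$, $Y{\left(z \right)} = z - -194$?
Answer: $-937$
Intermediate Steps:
$Y{\left(z \right)} = 194 + z$ ($Y{\left(z \right)} = z + 194 = 194 + z$)
$W{\left(T \right)} = 2 T$
$Y{\left(267 \right)} + W{\left(-699 \right)} = \left(194 + 267\right) + 2 \left(-699\right) = 461 - 1398 = -937$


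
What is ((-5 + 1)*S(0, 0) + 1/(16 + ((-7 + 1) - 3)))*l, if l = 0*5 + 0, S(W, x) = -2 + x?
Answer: 0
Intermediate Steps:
l = 0 (l = 0 + 0 = 0)
((-5 + 1)*S(0, 0) + 1/(16 + ((-7 + 1) - 3)))*l = ((-5 + 1)*(-2 + 0) + 1/(16 + ((-7 + 1) - 3)))*0 = (-4*(-2) + 1/(16 + (-6 - 3)))*0 = (8 + 1/(16 - 9))*0 = (8 + 1/7)*0 = (8 + ⅐)*0 = (57/7)*0 = 0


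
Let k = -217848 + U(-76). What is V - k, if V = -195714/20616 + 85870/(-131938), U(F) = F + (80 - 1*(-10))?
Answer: 49374021010185/226669484 ≈ 2.1782e+5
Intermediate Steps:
U(F) = 90 + F (U(F) = F + (80 + 10) = F + 90 = 90 + F)
V = -2299367471/226669484 (V = -195714*1/20616 + 85870*(-1/131938) = -32619/3436 - 42935/65969 = -2299367471/226669484 ≈ -10.144)
k = -217834 (k = -217848 + (90 - 76) = -217848 + 14 = -217834)
V - k = -2299367471/226669484 - 1*(-217834) = -2299367471/226669484 + 217834 = 49374021010185/226669484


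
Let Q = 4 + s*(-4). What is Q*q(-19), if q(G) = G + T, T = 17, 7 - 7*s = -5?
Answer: 40/7 ≈ 5.7143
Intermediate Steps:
s = 12/7 (s = 1 - ⅐*(-5) = 1 + 5/7 = 12/7 ≈ 1.7143)
q(G) = 17 + G (q(G) = G + 17 = 17 + G)
Q = -20/7 (Q = 4 + (12/7)*(-4) = 4 - 48/7 = -20/7 ≈ -2.8571)
Q*q(-19) = -20*(17 - 19)/7 = -20/7*(-2) = 40/7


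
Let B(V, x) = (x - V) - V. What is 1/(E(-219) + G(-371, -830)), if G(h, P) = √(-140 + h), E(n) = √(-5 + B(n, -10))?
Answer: 1/(3*√47 + I*√511) ≈ 0.02202 - 0.024203*I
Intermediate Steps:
B(V, x) = x - 2*V
E(n) = √(-15 - 2*n) (E(n) = √(-5 + (-10 - 2*n)) = √(-15 - 2*n))
1/(E(-219) + G(-371, -830)) = 1/(√(-15 - 2*(-219)) + √(-140 - 371)) = 1/(√(-15 + 438) + √(-511)) = 1/(√423 + I*√511) = 1/(3*√47 + I*√511)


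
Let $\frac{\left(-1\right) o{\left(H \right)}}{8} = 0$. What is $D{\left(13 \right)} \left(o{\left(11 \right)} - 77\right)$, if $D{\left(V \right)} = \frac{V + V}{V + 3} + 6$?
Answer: $- \frac{4697}{8} \approx -587.13$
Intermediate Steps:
$o{\left(H \right)} = 0$ ($o{\left(H \right)} = \left(-8\right) 0 = 0$)
$D{\left(V \right)} = 6 + \frac{2 V}{3 + V}$ ($D{\left(V \right)} = \frac{2 V}{3 + V} + 6 = 6 + \frac{2 V}{3 + V}$)
$D{\left(13 \right)} \left(o{\left(11 \right)} - 77\right) = \frac{2 \left(9 + 4 \cdot 13\right)}{3 + 13} \left(0 - 77\right) = \frac{2 \left(9 + 52\right)}{16} \left(-77\right) = 2 \cdot \frac{1}{16} \cdot 61 \left(-77\right) = \frac{61}{8} \left(-77\right) = - \frac{4697}{8}$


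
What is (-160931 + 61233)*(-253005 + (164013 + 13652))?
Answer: 7511247320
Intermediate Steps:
(-160931 + 61233)*(-253005 + (164013 + 13652)) = -99698*(-253005 + 177665) = -99698*(-75340) = 7511247320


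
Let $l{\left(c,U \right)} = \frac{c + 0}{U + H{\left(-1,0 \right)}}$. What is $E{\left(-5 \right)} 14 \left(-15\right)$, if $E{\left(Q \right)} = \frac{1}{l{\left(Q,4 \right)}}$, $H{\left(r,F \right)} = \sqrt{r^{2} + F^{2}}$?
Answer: $210$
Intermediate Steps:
$H{\left(r,F \right)} = \sqrt{F^{2} + r^{2}}$
$l{\left(c,U \right)} = \frac{c}{1 + U}$ ($l{\left(c,U \right)} = \frac{c + 0}{U + \sqrt{0^{2} + \left(-1\right)^{2}}} = \frac{c}{U + \sqrt{0 + 1}} = \frac{c}{U + \sqrt{1}} = \frac{c}{U + 1} = \frac{c}{1 + U}$)
$E{\left(Q \right)} = \frac{5}{Q}$ ($E{\left(Q \right)} = \frac{1}{Q \frac{1}{1 + 4}} = \frac{1}{Q \frac{1}{5}} = \frac{1}{\frac{1}{5} Q} = \frac{5}{Q}$)
$E{\left(-5 \right)} 14 \left(-15\right) = \frac{5}{-5} \cdot 14 \left(-15\right) = 5 \left(- \frac{1}{5}\right) 14 \left(-15\right) = \left(-1\right) 14 \left(-15\right) = \left(-14\right) \left(-15\right) = 210$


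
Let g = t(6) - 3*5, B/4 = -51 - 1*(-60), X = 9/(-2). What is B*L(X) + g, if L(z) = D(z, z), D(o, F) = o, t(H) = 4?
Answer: -173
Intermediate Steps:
X = -9/2 (X = 9*(-1/2) = -9/2 ≈ -4.5000)
L(z) = z
B = 36 (B = 4*(-51 - 1*(-60)) = 4*(-51 + 60) = 4*9 = 36)
g = -11 (g = 4 - 3*5 = 4 - 15 = -11)
B*L(X) + g = 36*(-9/2) - 11 = -162 - 11 = -173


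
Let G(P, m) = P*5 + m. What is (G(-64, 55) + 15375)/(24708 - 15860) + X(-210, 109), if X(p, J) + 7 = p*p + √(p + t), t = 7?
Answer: 195074987/4424 + I*√203 ≈ 44095.0 + 14.248*I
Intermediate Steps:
G(P, m) = m + 5*P (G(P, m) = 5*P + m = m + 5*P)
X(p, J) = -7 + p² + √(7 + p) (X(p, J) = -7 + (p*p + √(p + 7)) = -7 + (p² + √(7 + p)) = -7 + p² + √(7 + p))
(G(-64, 55) + 15375)/(24708 - 15860) + X(-210, 109) = ((55 + 5*(-64)) + 15375)/(24708 - 15860) + (-7 + (-210)² + √(7 - 210)) = ((55 - 320) + 15375)/8848 + (-7 + 44100 + √(-203)) = (-265 + 15375)*(1/8848) + (-7 + 44100 + I*√203) = 15110*(1/8848) + (44093 + I*√203) = 7555/4424 + (44093 + I*√203) = 195074987/4424 + I*√203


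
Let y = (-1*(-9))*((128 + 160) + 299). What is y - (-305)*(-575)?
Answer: -170092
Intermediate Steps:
y = 5283 (y = 9*(288 + 299) = 9*587 = 5283)
y - (-305)*(-575) = 5283 - (-305)*(-575) = 5283 - 1*175375 = 5283 - 175375 = -170092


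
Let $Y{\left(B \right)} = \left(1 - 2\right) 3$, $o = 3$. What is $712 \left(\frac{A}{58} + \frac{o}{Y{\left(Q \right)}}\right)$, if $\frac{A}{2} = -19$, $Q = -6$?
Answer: $- \frac{34176}{29} \approx -1178.5$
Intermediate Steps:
$Y{\left(B \right)} = -3$ ($Y{\left(B \right)} = \left(-1\right) 3 = -3$)
$A = -38$ ($A = 2 \left(-19\right) = -38$)
$712 \left(\frac{A}{58} + \frac{o}{Y{\left(Q \right)}}\right) = 712 \left(- \frac{38}{58} + \frac{3}{-3}\right) = 712 \left(\left(-38\right) \frac{1}{58} + 3 \left(- \frac{1}{3}\right)\right) = 712 \left(- \frac{19}{29} - 1\right) = 712 \left(- \frac{48}{29}\right) = - \frac{34176}{29}$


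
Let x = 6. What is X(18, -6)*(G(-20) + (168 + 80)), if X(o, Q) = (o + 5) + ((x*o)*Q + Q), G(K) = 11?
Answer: -163429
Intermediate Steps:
X(o, Q) = 5 + Q + o + 6*Q*o (X(o, Q) = (o + 5) + ((6*o)*Q + Q) = (5 + o) + (6*Q*o + Q) = (5 + o) + (Q + 6*Q*o) = 5 + Q + o + 6*Q*o)
X(18, -6)*(G(-20) + (168 + 80)) = (5 - 6 + 18 + 6*(-6)*18)*(11 + (168 + 80)) = (5 - 6 + 18 - 648)*(11 + 248) = -631*259 = -163429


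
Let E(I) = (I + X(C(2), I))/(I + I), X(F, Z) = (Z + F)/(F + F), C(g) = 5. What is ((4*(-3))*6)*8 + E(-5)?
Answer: -1151/2 ≈ -575.50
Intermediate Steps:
X(F, Z) = (F + Z)/(2*F) (X(F, Z) = (F + Z)/((2*F)) = (F + Z)*(1/(2*F)) = (F + Z)/(2*F))
E(I) = (1/2 + 11*I/10)/(2*I) (E(I) = (I + (1/2)*(5 + I)/5)/(I + I) = (I + (1/2)*(1/5)*(5 + I))/((2*I)) = (I + (1/2 + I/10))*(1/(2*I)) = (1/2 + 11*I/10)*(1/(2*I)) = (1/2 + 11*I/10)/(2*I))
((4*(-3))*6)*8 + E(-5) = ((4*(-3))*6)*8 + (1/20)*(5 + 11*(-5))/(-5) = -12*6*8 + (1/20)*(-1/5)*(5 - 55) = -72*8 + (1/20)*(-1/5)*(-50) = -576 + 1/2 = -1151/2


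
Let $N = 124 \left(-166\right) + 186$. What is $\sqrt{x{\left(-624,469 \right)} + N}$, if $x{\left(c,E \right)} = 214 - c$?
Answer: $2 i \sqrt{4890} \approx 139.86 i$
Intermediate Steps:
$N = -20398$ ($N = -20584 + 186 = -20398$)
$\sqrt{x{\left(-624,469 \right)} + N} = \sqrt{\left(214 - -624\right) - 20398} = \sqrt{\left(214 + 624\right) - 20398} = \sqrt{838 - 20398} = \sqrt{-19560} = 2 i \sqrt{4890}$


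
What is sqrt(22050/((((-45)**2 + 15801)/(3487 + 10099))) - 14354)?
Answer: 8*sqrt(338081974)/2971 ≈ 49.511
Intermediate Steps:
sqrt(22050/((((-45)**2 + 15801)/(3487 + 10099))) - 14354) = sqrt(22050/(((2025 + 15801)/13586)) - 14354) = sqrt(22050/((17826*(1/13586))) - 14354) = sqrt(22050/(8913/6793) - 14354) = sqrt(22050*(6793/8913) - 14354) = sqrt(49928550/2971 - 14354) = sqrt(7282816/2971) = 8*sqrt(338081974)/2971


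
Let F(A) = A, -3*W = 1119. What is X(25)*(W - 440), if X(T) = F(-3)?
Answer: 2439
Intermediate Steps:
W = -373 (W = -1/3*1119 = -373)
X(T) = -3
X(25)*(W - 440) = -3*(-373 - 440) = -3*(-813) = 2439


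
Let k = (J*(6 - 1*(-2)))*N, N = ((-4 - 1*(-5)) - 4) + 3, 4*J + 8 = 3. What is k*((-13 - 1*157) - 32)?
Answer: 0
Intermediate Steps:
J = -5/4 (J = -2 + (¼)*3 = -2 + ¾ = -5/4 ≈ -1.2500)
N = 0 (N = ((-4 + 5) - 4) + 3 = (1 - 4) + 3 = -3 + 3 = 0)
k = 0 (k = -5*(6 - 1*(-2))/4*0 = -5*(6 + 2)/4*0 = -5/4*8*0 = -10*0 = 0)
k*((-13 - 1*157) - 32) = 0*((-13 - 1*157) - 32) = 0*((-13 - 157) - 32) = 0*(-170 - 32) = 0*(-202) = 0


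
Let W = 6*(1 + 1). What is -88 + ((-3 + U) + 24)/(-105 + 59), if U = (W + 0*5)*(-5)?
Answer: -4009/46 ≈ -87.152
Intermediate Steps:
W = 12 (W = 6*2 = 12)
U = -60 (U = (12 + 0*5)*(-5) = (12 + 0)*(-5) = 12*(-5) = -60)
-88 + ((-3 + U) + 24)/(-105 + 59) = -88 + ((-3 - 60) + 24)/(-105 + 59) = -88 + (-63 + 24)/(-46) = -88 - 39*(-1/46) = -88 + 39/46 = -4009/46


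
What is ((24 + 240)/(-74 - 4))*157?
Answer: -6908/13 ≈ -531.38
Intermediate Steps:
((24 + 240)/(-74 - 4))*157 = (264/(-78))*157 = (264*(-1/78))*157 = -44/13*157 = -6908/13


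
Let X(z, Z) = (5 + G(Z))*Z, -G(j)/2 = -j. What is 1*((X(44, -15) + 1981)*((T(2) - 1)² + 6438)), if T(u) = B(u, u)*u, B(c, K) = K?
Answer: 15189132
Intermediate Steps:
G(j) = 2*j (G(j) = -(-2)*j = 2*j)
T(u) = u² (T(u) = u*u = u²)
X(z, Z) = Z*(5 + 2*Z) (X(z, Z) = (5 + 2*Z)*Z = Z*(5 + 2*Z))
1*((X(44, -15) + 1981)*((T(2) - 1)² + 6438)) = 1*((-15*(5 + 2*(-15)) + 1981)*((2² - 1)² + 6438)) = 1*((-15*(5 - 30) + 1981)*((4 - 1)² + 6438)) = 1*((-15*(-25) + 1981)*(3² + 6438)) = 1*((375 + 1981)*(9 + 6438)) = 1*(2356*6447) = 1*15189132 = 15189132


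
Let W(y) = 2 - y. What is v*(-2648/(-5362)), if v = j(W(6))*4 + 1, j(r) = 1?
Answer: 6620/2681 ≈ 2.4692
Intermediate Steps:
v = 5 (v = 1*4 + 1 = 4 + 1 = 5)
v*(-2648/(-5362)) = 5*(-2648/(-5362)) = 5*(-2648*(-1/5362)) = 5*(1324/2681) = 6620/2681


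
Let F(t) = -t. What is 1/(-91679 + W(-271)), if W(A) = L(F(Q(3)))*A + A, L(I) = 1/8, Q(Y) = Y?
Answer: -8/735871 ≈ -1.0871e-5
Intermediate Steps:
L(I) = ⅛
W(A) = 9*A/8 (W(A) = A/8 + A = 9*A/8)
1/(-91679 + W(-271)) = 1/(-91679 + (9/8)*(-271)) = 1/(-91679 - 2439/8) = 1/(-735871/8) = -8/735871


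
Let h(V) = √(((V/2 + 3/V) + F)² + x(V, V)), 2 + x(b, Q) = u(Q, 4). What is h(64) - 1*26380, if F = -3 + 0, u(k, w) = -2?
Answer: -26380 + √3439497/64 ≈ -26351.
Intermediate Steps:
F = -3
x(b, Q) = -4 (x(b, Q) = -2 - 2 = -4)
h(V) = √(-4 + (-3 + V/2 + 3/V)²) (h(V) = √(((V/2 + 3/V) - 3)² - 4) = √((-3 + V/2 + 3/V)² - 4) = √(-4 + (-3 + V/2 + 3/V)²))
h(64) - 1*26380 = √(32 + 64² - 72/64 - 12*64 + 36/64²)/2 - 1*26380 = √(32 + 4096 - 72*1/64 - 768 + 36*(1/4096))/2 - 26380 = √(32 + 4096 - 9/8 - 768 + 9/1024)/2 - 26380 = √(3439497/1024)/2 - 26380 = (√3439497/32)/2 - 26380 = √3439497/64 - 26380 = -26380 + √3439497/64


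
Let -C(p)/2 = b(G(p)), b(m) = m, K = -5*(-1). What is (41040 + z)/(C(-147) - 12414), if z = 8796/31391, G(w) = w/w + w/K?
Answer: -3220738590/969762163 ≈ -3.3212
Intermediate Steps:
K = 5
G(w) = 1 + w/5 (G(w) = w/w + w/5 = 1 + w*(⅕) = 1 + w/5)
C(p) = -2 - 2*p/5 (C(p) = -2*(1 + p/5) = -2 - 2*p/5)
z = 8796/31391 (z = 8796*(1/31391) = 8796/31391 ≈ 0.28021)
(41040 + z)/(C(-147) - 12414) = (41040 + 8796/31391)/((-2 - ⅖*(-147)) - 12414) = 1288295436/(31391*((-2 + 294/5) - 12414)) = 1288295436/(31391*(284/5 - 12414)) = 1288295436/(31391*(-61786/5)) = (1288295436/31391)*(-5/61786) = -3220738590/969762163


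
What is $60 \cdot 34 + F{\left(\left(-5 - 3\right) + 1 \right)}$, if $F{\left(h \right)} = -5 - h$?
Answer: $2042$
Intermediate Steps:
$60 \cdot 34 + F{\left(\left(-5 - 3\right) + 1 \right)} = 60 \cdot 34 - -2 = 2040 - -2 = 2040 + \left(-5 + 7\right) = 2040 + 2 = 2042$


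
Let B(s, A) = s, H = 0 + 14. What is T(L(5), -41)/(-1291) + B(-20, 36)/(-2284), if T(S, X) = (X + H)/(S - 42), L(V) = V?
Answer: 223418/27274957 ≈ 0.0081913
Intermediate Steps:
H = 14
T(S, X) = (14 + X)/(-42 + S) (T(S, X) = (X + 14)/(S - 42) = (14 + X)/(-42 + S))
T(L(5), -41)/(-1291) + B(-20, 36)/(-2284) = ((14 - 41)/(-42 + 5))/(-1291) - 20/(-2284) = (-27/(-37))*(-1/1291) - 20*(-1/2284) = -1/37*(-27)*(-1/1291) + 5/571 = (27/37)*(-1/1291) + 5/571 = -27/47767 + 5/571 = 223418/27274957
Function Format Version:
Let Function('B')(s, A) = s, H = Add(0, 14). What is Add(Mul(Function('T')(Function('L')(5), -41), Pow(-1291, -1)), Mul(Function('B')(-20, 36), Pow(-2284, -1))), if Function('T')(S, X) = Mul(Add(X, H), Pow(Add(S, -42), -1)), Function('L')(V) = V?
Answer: Rational(223418, 27274957) ≈ 0.0081913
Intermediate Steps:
H = 14
Function('T')(S, X) = Mul(Pow(Add(-42, S), -1), Add(14, X)) (Function('T')(S, X) = Mul(Add(X, 14), Pow(Add(S, -42), -1)) = Mul(Add(14, X), Pow(Add(-42, S), -1)) = Mul(Pow(Add(-42, S), -1), Add(14, X)))
Add(Mul(Function('T')(Function('L')(5), -41), Pow(-1291, -1)), Mul(Function('B')(-20, 36), Pow(-2284, -1))) = Add(Mul(Mul(Pow(Add(-42, 5), -1), Add(14, -41)), Pow(-1291, -1)), Mul(-20, Pow(-2284, -1))) = Add(Mul(Mul(Pow(-37, -1), -27), Rational(-1, 1291)), Mul(-20, Rational(-1, 2284))) = Add(Mul(Mul(Rational(-1, 37), -27), Rational(-1, 1291)), Rational(5, 571)) = Add(Mul(Rational(27, 37), Rational(-1, 1291)), Rational(5, 571)) = Add(Rational(-27, 47767), Rational(5, 571)) = Rational(223418, 27274957)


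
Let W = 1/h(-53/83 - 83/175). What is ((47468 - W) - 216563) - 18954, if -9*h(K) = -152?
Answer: -28583457/152 ≈ -1.8805e+5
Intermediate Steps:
h(K) = 152/9 (h(K) = -⅑*(-152) = 152/9)
W = 9/152 (W = 1/(152/9) = 9/152 ≈ 0.059211)
((47468 - W) - 216563) - 18954 = ((47468 - 1*9/152) - 216563) - 18954 = ((47468 - 9/152) - 216563) - 18954 = (7215127/152 - 216563) - 18954 = -25702449/152 - 18954 = -28583457/152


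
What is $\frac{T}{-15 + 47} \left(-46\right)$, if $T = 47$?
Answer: $- \frac{1081}{16} \approx -67.563$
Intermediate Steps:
$\frac{T}{-15 + 47} \left(-46\right) = \frac{47}{-15 + 47} \left(-46\right) = \frac{47}{32} \left(-46\right) = - \frac{1081}{16}$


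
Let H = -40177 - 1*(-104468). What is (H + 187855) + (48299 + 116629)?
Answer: 417074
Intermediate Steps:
H = 64291 (H = -40177 + 104468 = 64291)
(H + 187855) + (48299 + 116629) = (64291 + 187855) + (48299 + 116629) = 252146 + 164928 = 417074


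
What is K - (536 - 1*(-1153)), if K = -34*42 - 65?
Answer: -3182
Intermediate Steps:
K = -1493 (K = -1428 - 65 = -1493)
K - (536 - 1*(-1153)) = -1493 - (536 - 1*(-1153)) = -1493 - (536 + 1153) = -1493 - 1*1689 = -1493 - 1689 = -3182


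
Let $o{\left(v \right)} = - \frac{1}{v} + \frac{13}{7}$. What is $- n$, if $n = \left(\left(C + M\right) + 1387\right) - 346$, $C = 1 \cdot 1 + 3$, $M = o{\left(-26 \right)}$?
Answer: $- \frac{190535}{182} \approx -1046.9$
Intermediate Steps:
$o{\left(v \right)} = \frac{13}{7} - \frac{1}{v}$ ($o{\left(v \right)} = - \frac{1}{v} + 13 \cdot \frac{1}{7} = - \frac{1}{v} + \frac{13}{7} = \frac{13}{7} - \frac{1}{v}$)
$M = \frac{345}{182}$ ($M = \frac{13}{7} - \frac{1}{-26} = \frac{13}{7} - - \frac{1}{26} = \frac{13}{7} + \frac{1}{26} = \frac{345}{182} \approx 1.8956$)
$C = 4$ ($C = 1 + 3 = 4$)
$n = \frac{190535}{182}$ ($n = \left(\left(4 + \frac{345}{182}\right) + 1387\right) - 346 = \left(\frac{1073}{182} + 1387\right) - 346 = \frac{253507}{182} - 346 = \frac{190535}{182} \approx 1046.9$)
$- n = \left(-1\right) \frac{190535}{182} = - \frac{190535}{182}$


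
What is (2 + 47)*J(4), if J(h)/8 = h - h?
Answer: 0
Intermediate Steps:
J(h) = 0 (J(h) = 8*(h - h) = 8*0 = 0)
(2 + 47)*J(4) = (2 + 47)*0 = 49*0 = 0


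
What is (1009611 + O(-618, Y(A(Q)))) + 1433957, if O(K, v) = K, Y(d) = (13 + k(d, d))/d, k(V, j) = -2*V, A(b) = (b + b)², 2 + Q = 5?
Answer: 2442950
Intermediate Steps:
Q = 3 (Q = -2 + 5 = 3)
A(b) = 4*b² (A(b) = (2*b)² = 4*b²)
Y(d) = (13 - 2*d)/d
(1009611 + O(-618, Y(A(Q)))) + 1433957 = (1009611 - 618) + 1433957 = 1008993 + 1433957 = 2442950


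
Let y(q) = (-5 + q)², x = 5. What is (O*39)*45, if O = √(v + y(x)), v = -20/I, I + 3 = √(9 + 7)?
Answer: 3510*I*√5 ≈ 7848.6*I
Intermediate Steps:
I = 1 (I = -3 + √(9 + 7) = -3 + √16 = -3 + 4 = 1)
v = -20 (v = -20/1 = -20*1 = -20)
O = 2*I*√5 (O = √(-20 + (-5 + 5)²) = √(-20 + 0²) = √(-20 + 0) = √(-20) = 2*I*√5 ≈ 4.4721*I)
(O*39)*45 = ((2*I*√5)*39)*45 = (78*I*√5)*45 = 3510*I*√5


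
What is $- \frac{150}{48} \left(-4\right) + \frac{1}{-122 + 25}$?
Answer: $\frac{2423}{194} \approx 12.49$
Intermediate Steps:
$- \frac{150}{48} \left(-4\right) + \frac{1}{-122 + 25} = \left(-150\right) \frac{1}{48} \left(-4\right) + \frac{1}{-97} = \left(- \frac{25}{8}\right) \left(-4\right) - \frac{1}{97} = \frac{25}{2} - \frac{1}{97} = \frac{2423}{194}$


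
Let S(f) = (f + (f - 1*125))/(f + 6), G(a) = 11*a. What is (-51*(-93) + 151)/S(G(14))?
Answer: 783040/183 ≈ 4278.9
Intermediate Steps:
S(f) = (-125 + 2*f)/(6 + f) (S(f) = (f + (f - 125))/(6 + f) = (f + (-125 + f))/(6 + f) = (-125 + 2*f)/(6 + f))
(-51*(-93) + 151)/S(G(14)) = (-51*(-93) + 151)/(((-125 + 2*(11*14))/(6 + 11*14))) = (4743 + 151)/(((-125 + 2*154)/(6 + 154))) = 4894/(((-125 + 308)/160)) = 4894/(((1/160)*183)) = 4894/(183/160) = 4894*(160/183) = 783040/183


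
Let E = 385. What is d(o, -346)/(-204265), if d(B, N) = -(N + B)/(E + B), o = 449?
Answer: 103/170357010 ≈ 6.0461e-7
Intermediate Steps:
d(B, N) = -(B + N)/(385 + B) (d(B, N) = -(N + B)/(385 + B) = -(B + N)/(385 + B))
d(o, -346)/(-204265) = ((-1*449 - 1*(-346))/(385 + 449))/(-204265) = ((-449 + 346)/834)*(-1/204265) = ((1/834)*(-103))*(-1/204265) = -103/834*(-1/204265) = 103/170357010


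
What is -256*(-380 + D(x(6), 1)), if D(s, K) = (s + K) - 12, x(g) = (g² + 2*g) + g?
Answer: 86272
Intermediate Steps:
x(g) = g² + 3*g
D(s, K) = -12 + K + s (D(s, K) = (K + s) - 12 = -12 + K + s)
-256*(-380 + D(x(6), 1)) = -256*(-380 + (-12 + 1 + 6*(3 + 6))) = -256*(-380 + (-12 + 1 + 6*9)) = -256*(-380 + (-12 + 1 + 54)) = -256*(-380 + 43) = -256*(-337) = 86272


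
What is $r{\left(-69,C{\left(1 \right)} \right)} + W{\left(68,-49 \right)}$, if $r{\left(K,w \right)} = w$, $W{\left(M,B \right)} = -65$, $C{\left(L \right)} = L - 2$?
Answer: $-66$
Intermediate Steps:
$C{\left(L \right)} = -2 + L$
$r{\left(-69,C{\left(1 \right)} \right)} + W{\left(68,-49 \right)} = \left(-2 + 1\right) - 65 = -1 - 65 = -66$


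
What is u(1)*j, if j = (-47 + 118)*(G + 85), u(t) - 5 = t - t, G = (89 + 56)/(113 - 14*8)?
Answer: 81650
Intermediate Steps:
G = 145 (G = 145/(113 - 112) = 145/1 = 145*1 = 145)
u(t) = 5 (u(t) = 5 + (t - t) = 5 + 0 = 5)
j = 16330 (j = (-47 + 118)*(145 + 85) = 71*230 = 16330)
u(1)*j = 5*16330 = 81650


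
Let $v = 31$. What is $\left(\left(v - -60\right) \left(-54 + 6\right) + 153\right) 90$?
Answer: $-379350$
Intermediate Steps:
$\left(\left(v - -60\right) \left(-54 + 6\right) + 153\right) 90 = \left(\left(31 - -60\right) \left(-54 + 6\right) + 153\right) 90 = \left(\left(31 + 60\right) \left(-48\right) + 153\right) 90 = \left(91 \left(-48\right) + 153\right) 90 = \left(-4368 + 153\right) 90 = \left(-4215\right) 90 = -379350$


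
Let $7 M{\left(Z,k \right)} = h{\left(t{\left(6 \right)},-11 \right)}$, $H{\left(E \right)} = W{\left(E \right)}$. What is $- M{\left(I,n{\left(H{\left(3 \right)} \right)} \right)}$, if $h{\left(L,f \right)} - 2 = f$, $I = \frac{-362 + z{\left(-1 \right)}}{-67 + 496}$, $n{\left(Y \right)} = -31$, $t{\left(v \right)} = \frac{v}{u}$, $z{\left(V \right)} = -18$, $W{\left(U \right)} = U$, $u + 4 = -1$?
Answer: $\frac{9}{7} \approx 1.2857$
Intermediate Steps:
$u = -5$ ($u = -4 - 1 = -5$)
$t{\left(v \right)} = - \frac{v}{5}$ ($t{\left(v \right)} = \frac{v}{-5} = v \left(- \frac{1}{5}\right) = - \frac{v}{5}$)
$H{\left(E \right)} = E$
$I = - \frac{380}{429}$ ($I = \frac{-362 - 18}{-67 + 496} = - \frac{380}{429} \approx -0.88578$)
$h{\left(L,f \right)} = 2 + f$
$M{\left(Z,k \right)} = - \frac{9}{7}$ ($M{\left(Z,k \right)} = \frac{2 - 11}{7} = \frac{1}{7} \left(-9\right) = - \frac{9}{7}$)
$- M{\left(I,n{\left(H{\left(3 \right)} \right)} \right)} = \left(-1\right) \left(- \frac{9}{7}\right) = \frac{9}{7}$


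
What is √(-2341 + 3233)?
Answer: 2*√223 ≈ 29.866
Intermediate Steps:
√(-2341 + 3233) = √892 = 2*√223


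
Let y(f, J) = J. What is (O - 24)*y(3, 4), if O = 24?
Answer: 0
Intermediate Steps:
(O - 24)*y(3, 4) = (24 - 24)*4 = 0*4 = 0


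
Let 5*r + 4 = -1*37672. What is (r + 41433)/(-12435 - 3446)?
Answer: -169489/79405 ≈ -2.1345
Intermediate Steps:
r = -37676/5 (r = -4/5 + (-1*37672)/5 = -4/5 + (1/5)*(-37672) = -4/5 - 37672/5 = -37676/5 ≈ -7535.2)
(r + 41433)/(-12435 - 3446) = (-37676/5 + 41433)/(-12435 - 3446) = (169489/5)/(-15881) = (169489/5)*(-1/15881) = -169489/79405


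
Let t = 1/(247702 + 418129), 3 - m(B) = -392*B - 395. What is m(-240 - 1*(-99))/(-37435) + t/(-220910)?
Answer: 1614269352402021/1101253293134270 ≈ 1.4658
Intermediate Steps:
m(B) = 398 + 392*B (m(B) = 3 - (-392*B - 395) = 3 - (-395 - 392*B) = 3 + (395 + 392*B) = 398 + 392*B)
t = 1/665831 ≈ 1.5019e-6
m(-240 - 1*(-99))/(-37435) + t/(-220910) = (398 + 392*(-240 - 1*(-99)))/(-37435) + (1/665831)/(-220910) = (398 + 392*(-240 + 99))*(-1/37435) + (1/665831)*(-1/220910) = (398 + 392*(-141))*(-1/37435) - 1/147088726210 = (398 - 55272)*(-1/37435) - 1/147088726210 = -54874*(-1/37435) - 1/147088726210 = 54874/37435 - 1/147088726210 = 1614269352402021/1101253293134270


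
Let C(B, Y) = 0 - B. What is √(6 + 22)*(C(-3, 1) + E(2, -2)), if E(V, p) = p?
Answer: 2*√7 ≈ 5.2915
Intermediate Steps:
C(B, Y) = -B
√(6 + 22)*(C(-3, 1) + E(2, -2)) = √(6 + 22)*(-1*(-3) - 2) = √28*(3 - 2) = (2*√7)*1 = 2*√7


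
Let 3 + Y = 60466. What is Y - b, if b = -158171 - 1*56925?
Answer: 275559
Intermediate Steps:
Y = 60463 (Y = -3 + 60466 = 60463)
b = -215096 (b = -158171 - 56925 = -215096)
Y - b = 60463 - 1*(-215096) = 60463 + 215096 = 275559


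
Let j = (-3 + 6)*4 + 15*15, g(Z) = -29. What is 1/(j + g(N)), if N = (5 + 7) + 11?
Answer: 1/208 ≈ 0.0048077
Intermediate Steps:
N = 23 (N = 12 + 11 = 23)
j = 237 (j = 3*4 + 225 = 12 + 225 = 237)
1/(j + g(N)) = 1/(237 - 29) = 1/208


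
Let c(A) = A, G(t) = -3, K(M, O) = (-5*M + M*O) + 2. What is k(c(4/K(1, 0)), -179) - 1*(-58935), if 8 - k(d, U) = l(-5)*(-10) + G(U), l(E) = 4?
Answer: 58986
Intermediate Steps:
K(M, O) = 2 - 5*M + M*O
k(d, U) = 51 (k(d, U) = 8 - (4*(-10) - 3) = 8 - (-40 - 3) = 8 - 1*(-43) = 8 + 43 = 51)
k(c(4/K(1, 0)), -179) - 1*(-58935) = 51 - 1*(-58935) = 51 + 58935 = 58986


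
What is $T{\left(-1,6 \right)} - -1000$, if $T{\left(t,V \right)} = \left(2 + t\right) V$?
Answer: $1006$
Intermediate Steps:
$T{\left(t,V \right)} = V \left(2 + t\right)$
$T{\left(-1,6 \right)} - -1000 = 6 \left(2 - 1\right) - -1000 = 6 \cdot 1 + 1000 = 6 + 1000 = 1006$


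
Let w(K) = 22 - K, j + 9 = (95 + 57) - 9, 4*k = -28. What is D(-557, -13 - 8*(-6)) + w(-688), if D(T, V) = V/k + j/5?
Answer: 3659/5 ≈ 731.80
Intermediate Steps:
k = -7 (k = (¼)*(-28) = -7)
j = 134 (j = -9 + ((95 + 57) - 9) = -9 + (152 - 9) = -9 + 143 = 134)
D(T, V) = 134/5 - V/7 (D(T, V) = V/(-7) + 134/5 = V*(-⅐) + 134*(⅕) = -V/7 + 134/5 = 134/5 - V/7)
D(-557, -13 - 8*(-6)) + w(-688) = (134/5 - (-13 - 8*(-6))/7) + (22 - 1*(-688)) = (134/5 - (-13 + 48)/7) + (22 + 688) = (134/5 - ⅐*35) + 710 = (134/5 - 5) + 710 = 109/5 + 710 = 3659/5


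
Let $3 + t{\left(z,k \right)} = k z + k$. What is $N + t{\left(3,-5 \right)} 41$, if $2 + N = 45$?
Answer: $-900$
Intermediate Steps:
$N = 43$ ($N = -2 + 45 = 43$)
$t{\left(z,k \right)} = -3 + k + k z$ ($t{\left(z,k \right)} = -3 + \left(k z + k\right) = -3 + \left(k + k z\right) = -3 + k + k z$)
$N + t{\left(3,-5 \right)} 41 = 43 + \left(-3 - 5 - 15\right) 41 = 43 - 943 = -900$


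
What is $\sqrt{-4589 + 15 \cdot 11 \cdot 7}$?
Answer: $i \sqrt{3434} \approx 58.6 i$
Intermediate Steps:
$\sqrt{-4589 + 15 \cdot 11 \cdot 7} = \sqrt{-4589 + 165 \cdot 7} = \sqrt{-4589 + 1155} = \sqrt{-3434} = i \sqrt{3434}$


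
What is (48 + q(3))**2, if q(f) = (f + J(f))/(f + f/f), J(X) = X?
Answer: 9801/4 ≈ 2450.3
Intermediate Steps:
q(f) = 2*f/(1 + f) (q(f) = (f + f)/(f + f/f) = (2*f)/(f + 1) = (2*f)/(1 + f) = 2*f/(1 + f))
(48 + q(3))**2 = (48 + 2*3/(1 + 3))**2 = (48 + 2*3/4)**2 = (48 + 2*3*(1/4))**2 = (48 + 3/2)**2 = (99/2)**2 = 9801/4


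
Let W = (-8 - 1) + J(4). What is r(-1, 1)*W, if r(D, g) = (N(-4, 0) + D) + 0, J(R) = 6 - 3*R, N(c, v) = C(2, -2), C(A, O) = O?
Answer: 45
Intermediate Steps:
N(c, v) = -2
r(D, g) = -2 + D (r(D, g) = (-2 + D) + 0 = -2 + D)
W = -15 (W = (-8 - 1) + (6 - 3*4) = -9 + (6 - 12) = -9 - 6 = -15)
r(-1, 1)*W = (-2 - 1)*(-15) = -3*(-15) = 45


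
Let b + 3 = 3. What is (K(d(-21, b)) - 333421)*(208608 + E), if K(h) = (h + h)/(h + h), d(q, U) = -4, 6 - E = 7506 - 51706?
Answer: -84293243880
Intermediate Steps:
b = 0 (b = -3 + 3 = 0)
E = 44206 (E = 6 - (7506 - 51706) = 6 - 1*(-44200) = 6 + 44200 = 44206)
K(h) = 1 (K(h) = (2*h)/((2*h)) = (2*h)*(1/(2*h)) = 1)
(K(d(-21, b)) - 333421)*(208608 + E) = (1 - 333421)*(208608 + 44206) = -333420*252814 = -84293243880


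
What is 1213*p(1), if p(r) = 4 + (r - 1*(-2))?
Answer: 8491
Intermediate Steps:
p(r) = 6 + r (p(r) = 4 + (r + 2) = 4 + (2 + r) = 6 + r)
1213*p(1) = 1213*(6 + 1) = 1213*7 = 8491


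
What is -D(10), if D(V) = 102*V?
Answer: -1020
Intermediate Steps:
-D(10) = -102*10 = -1*1020 = -1020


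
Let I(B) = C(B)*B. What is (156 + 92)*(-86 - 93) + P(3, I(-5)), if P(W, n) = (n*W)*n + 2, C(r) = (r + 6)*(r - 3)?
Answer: -39590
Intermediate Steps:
C(r) = (-3 + r)*(6 + r) (C(r) = (6 + r)*(-3 + r) = (-3 + r)*(6 + r))
I(B) = B*(-18 + B² + 3*B) (I(B) = (-18 + B² + 3*B)*B = B*(-18 + B² + 3*B))
P(W, n) = 2 + W*n² (P(W, n) = (W*n)*n + 2 = W*n² + 2 = 2 + W*n²)
(156 + 92)*(-86 - 93) + P(3, I(-5)) = (156 + 92)*(-86 - 93) + (2 + 3*(-5*(-18 + (-5)² + 3*(-5)))²) = 248*(-179) + (2 + 3*(-5*(-18 + 25 - 15))²) = -44392 + (2 + 3*(-5*(-8))²) = -44392 + (2 + 3*40²) = -44392 + (2 + 3*1600) = -44392 + (2 + 4800) = -44392 + 4802 = -39590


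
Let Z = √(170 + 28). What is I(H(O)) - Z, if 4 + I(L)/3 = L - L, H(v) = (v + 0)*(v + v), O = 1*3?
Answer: -12 - 3*√22 ≈ -26.071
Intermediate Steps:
O = 3
H(v) = 2*v² (H(v) = v*(2*v) = 2*v²)
I(L) = -12 (I(L) = -12 + 3*(L - L) = -12 + 3*0 = -12 + 0 = -12)
Z = 3*√22 (Z = √198 = 3*√22 ≈ 14.071)
I(H(O)) - Z = -12 - 3*√22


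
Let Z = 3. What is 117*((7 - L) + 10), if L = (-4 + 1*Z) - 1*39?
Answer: 6669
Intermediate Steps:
L = -40 (L = (-4 + 1*3) - 1*39 = (-4 + 3) - 39 = -1 - 39 = -40)
117*((7 - L) + 10) = 117*((7 - 1*(-40)) + 10) = 117*((7 + 40) + 10) = 117*(47 + 10) = 117*57 = 6669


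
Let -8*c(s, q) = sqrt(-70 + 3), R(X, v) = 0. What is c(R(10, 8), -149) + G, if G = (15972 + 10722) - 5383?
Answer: 21311 - I*sqrt(67)/8 ≈ 21311.0 - 1.0232*I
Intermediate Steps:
c(s, q) = -I*sqrt(67)/8 (c(s, q) = -sqrt(-70 + 3)/8 = -I*sqrt(67)/8)
G = 21311 (G = 26694 - 5383 = 21311)
c(R(10, 8), -149) + G = -I*sqrt(67)/8 + 21311 = 21311 - I*sqrt(67)/8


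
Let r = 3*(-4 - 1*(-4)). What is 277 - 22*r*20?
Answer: 277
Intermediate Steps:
r = 0 (r = 3*(-4 + 4) = 3*0 = 0)
277 - 22*r*20 = 277 - 0*20 = 277 - 22*0 = 277 + 0 = 277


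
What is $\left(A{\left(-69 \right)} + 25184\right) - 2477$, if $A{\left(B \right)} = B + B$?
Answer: $22569$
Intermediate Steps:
$A{\left(B \right)} = 2 B$
$\left(A{\left(-69 \right)} + 25184\right) - 2477 = \left(2 \left(-69\right) + 25184\right) - 2477 = \left(-138 + 25184\right) - 2477 = 25046 - 2477 = 22569$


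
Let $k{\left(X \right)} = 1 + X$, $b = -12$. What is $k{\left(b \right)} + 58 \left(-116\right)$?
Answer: $-6739$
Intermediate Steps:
$k{\left(b \right)} + 58 \left(-116\right) = \left(1 - 12\right) + 58 \left(-116\right) = -11 - 6728 = -6739$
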